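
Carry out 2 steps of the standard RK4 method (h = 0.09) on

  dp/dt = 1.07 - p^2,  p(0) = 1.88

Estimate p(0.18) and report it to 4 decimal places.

RK4: k1 = f(t_n, p_n); k2 = f(t_n + h/2, p_n + (h/2)·k1); k3 = f(t_n + h/2, p_n + (h/2)·k2); k4 = f(t_n + h, p_n + h·k3); p_{n+1} = p_n + (h/6)·(k1 + 2k2 + 2k3 + k4).
t=0.000000, p=1.880000:
  k1 = f(0.000000, 1.880000) = -2.464400
  k2 = f(0.045000, 1.769102) = -2.059722
  k3 = f(0.045000, 1.787313) = -2.124486
  k4 = f(0.090000, 1.688796) = -1.782033
  p ← 1.880000 + (0.09/6)·(k1 + 2k2 + 2k3 + k4) = 1.690777
t=0.090000, p=1.690777:
  k1 = f(0.090000, 1.690777) = -1.788728
  k2 = f(0.135000, 1.610285) = -1.523016
  k3 = f(0.135000, 1.622242) = -1.561668
  k4 = f(0.180000, 1.550227) = -1.333204
  p ← 1.690777 + (0.09/6)·(k1 + 2k2 + 2k3 + k4) = 1.551408
p(0.18) ≈ 1.5514

1.5514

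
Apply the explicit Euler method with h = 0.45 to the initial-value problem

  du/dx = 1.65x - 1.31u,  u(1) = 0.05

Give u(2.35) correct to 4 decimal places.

Euler: u_{n+1} = u_n + h·f(x_n, u_n).
x=1.000000, u=0.050000: f=1.584500 → u ← 0.050000 + 0.45·1.584500 = 0.763025
x=1.450000, u=0.763025: f=1.392937 → u ← 0.763025 + 0.45·1.392937 = 1.389847
x=1.900000, u=1.389847: f=1.314301 → u ← 1.389847 + 0.45·1.314301 = 1.981282
u(2.35) ≈ 1.9813

1.9813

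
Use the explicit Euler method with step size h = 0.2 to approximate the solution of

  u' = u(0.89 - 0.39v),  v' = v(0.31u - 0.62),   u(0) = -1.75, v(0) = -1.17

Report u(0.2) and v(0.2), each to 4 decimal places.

Euler on (u,v): u_{n+1} = u_n + h·u', v_{n+1} = v_n + h·v'.
0.000000: (-1.750000, -1.170000); f=(-2.356025, 1.360125) → (-2.221205, -0.897975)
(u(0.2), v(0.2)) ≈ (-2.2212, -0.8980)

-2.2212, -0.8980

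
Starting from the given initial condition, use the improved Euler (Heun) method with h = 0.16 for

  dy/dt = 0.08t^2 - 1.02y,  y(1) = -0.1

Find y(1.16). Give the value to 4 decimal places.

-0.0710

Heun: k1 = f(t_n, y_n); k2 = f(t_n + h, y_n + h·k1); y_{n+1} = y_n + (h/2)·(k1 + k2).
t=1.000000, y=-0.100000:
  k1 = f(1.000000, -0.100000) = 0.182000
  k2 = f(1.160000, -0.070880) = 0.179946
  y ← -0.100000 + (0.16/2)·(0.182000 + 0.179946) = -0.071044
y(1.16) ≈ -0.0710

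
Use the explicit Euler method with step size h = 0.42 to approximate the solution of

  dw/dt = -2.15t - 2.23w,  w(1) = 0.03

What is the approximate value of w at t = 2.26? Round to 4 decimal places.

Euler: w_{n+1} = w_n + h·f(t_n, w_n).
t=1.000000, w=0.030000: f=-2.216900 → w ← 0.030000 + 0.42·(-2.216900) = -0.901098
t=1.420000, w=-0.901098: f=-1.043551 → w ← -0.901098 + 0.42·(-1.043551) = -1.339390
t=1.840000, w=-1.339390: f=-0.969161 → w ← -1.339390 + 0.42·(-0.969161) = -1.746437
w(2.26) ≈ -1.7464

-1.7464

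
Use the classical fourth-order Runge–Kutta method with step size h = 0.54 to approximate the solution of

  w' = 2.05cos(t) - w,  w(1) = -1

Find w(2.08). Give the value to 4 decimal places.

-0.4268

RK4: k1 = f(t_n, w_n); k2 = f(t_n + h/2, w_n + (h/2)·k1); k3 = f(t_n + h/2, w_n + (h/2)·k2); k4 = f(t_n + h, w_n + h·k3); w_{n+1} = w_n + (h/6)·(k1 + 2k2 + 2k3 + k4).
t=1.000000, w=-1.000000:
  k1 = f(1.000000, -1.000000) = 2.107620
  k2 = f(1.270000, -0.430943) = 1.038318
  k3 = f(1.270000, -0.719654) = 1.327030
  k4 = f(1.540000, -0.283404) = 0.346526
  w ← -1.000000 + (0.54/6)·(k1 + 2k2 + 2k3 + k4) = -0.353364
t=1.540000, w=-0.353364:
  k1 = f(1.540000, -0.353364) = 0.416487
  k2 = f(1.810000, -0.240913) = -0.244792
  k3 = f(1.810000, -0.419458) = -0.066247
  k4 = f(2.080000, -0.389137) = -0.610201
  w ← -0.353364 + (0.54/6)·(k1 + 2k2 + 2k3 + k4) = -0.426785
w(2.08) ≈ -0.4268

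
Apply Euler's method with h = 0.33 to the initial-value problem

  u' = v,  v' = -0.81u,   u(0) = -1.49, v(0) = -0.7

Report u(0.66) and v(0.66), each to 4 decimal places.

Euler on (u,v): u_{n+1} = u_n + h·u', v_{n+1} = v_n + h·v'.
0.000000: (-1.490000, -0.700000); f=(-0.700000, 1.206900) → (-1.721000, -0.301723)
0.330000: (-1.721000, -0.301723); f=(-0.301723, 1.394010) → (-1.820569, 0.158300)
(u(0.66), v(0.66)) ≈ (-1.8206, 0.1583)

-1.8206, 0.1583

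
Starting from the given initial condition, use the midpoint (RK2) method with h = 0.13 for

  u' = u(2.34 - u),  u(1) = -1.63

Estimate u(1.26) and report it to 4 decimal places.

Midpoint: k1 = f(x_n, u_n); k2 = f(x_n + h/2, u_n + (h/2)·k1); u_{n+1} = u_n + h·k2.
x=1.000000, u=-1.630000:
  k1 = f(1.000000, -1.630000) = -6.471100
  k2 = f(1.065000, -2.050621) = -9.003503
  u ← -1.630000 + 0.13·(-9.003503) = -2.800455
x=1.130000, u=-2.800455:
  k1 = f(1.130000, -2.800455) = -14.395616
  k2 = f(1.195000, -3.736170) = -22.701608
  u ← -2.800455 + 0.13·(-22.701608) = -5.751664
u(1.26) ≈ -5.7517

-5.7517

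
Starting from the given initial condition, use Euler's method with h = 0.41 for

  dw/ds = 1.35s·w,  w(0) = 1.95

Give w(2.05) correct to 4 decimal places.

Euler: w_{n+1} = w_n + h·f(s_n, w_n).
s=0.000000, w=1.950000: f=0.000000 → w ← 1.950000 + 0.41·0.000000 = 1.950000
s=0.410000, w=1.950000: f=1.079325 → w ← 1.950000 + 0.41·1.079325 = 2.392523
s=0.820000, w=2.392523: f=2.648523 → w ← 2.392523 + 0.41·2.648523 = 3.478418
s=1.230000, w=3.478418: f=5.775913 → w ← 3.478418 + 0.41·5.775913 = 5.846542
s=1.640000, w=5.846542: f=12.944244 → w ← 5.846542 + 0.41·12.944244 = 11.153682
w(2.05) ≈ 11.1537

11.1537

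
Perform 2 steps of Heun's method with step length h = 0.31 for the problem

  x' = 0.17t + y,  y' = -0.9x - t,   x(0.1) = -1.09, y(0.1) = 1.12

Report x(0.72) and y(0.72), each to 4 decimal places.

Heun on (x,y): k1 = f(t_n, state_n); k2 = f(t_n + h, state_n + h·k1); state_{n+1} = state_n + (h/2)·(k1 + k2).
0.100000: (-1.090000, 1.120000)
  k1 = (1.137000, 0.881000)
  predictor → (-0.737530, 1.393110)
  k2 = (1.462810, 0.253777)
  → (-0.687029, 1.295890)
0.410000: (-0.687029, 1.295890)
  k1 = (1.365590, 0.208327)
  predictor → (-0.263696, 1.360472)
  k2 = (1.482872, -0.482673)
  → (-0.245518, 1.253367)
(x(0.72), y(0.72)) ≈ (-0.2455, 1.2534)

-0.2455, 1.2534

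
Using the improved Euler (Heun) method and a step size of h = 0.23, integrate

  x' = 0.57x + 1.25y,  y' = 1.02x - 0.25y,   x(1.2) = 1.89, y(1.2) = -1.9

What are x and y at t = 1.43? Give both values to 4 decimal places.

1.6514, -1.3983

Heun on (x,y): k1 = f(t_n, state_n); k2 = f(t_n + h, state_n + h·k1); state_{n+1} = state_n + (h/2)·(k1 + k2).
1.200000: (1.890000, -1.900000)
  k1 = (-1.297700, 2.402800)
  predictor → (1.591529, -1.347356)
  k2 = (-0.777023, 1.960199)
  → (1.651407, -1.398255)
(x(1.43), y(1.43)) ≈ (1.6514, -1.3983)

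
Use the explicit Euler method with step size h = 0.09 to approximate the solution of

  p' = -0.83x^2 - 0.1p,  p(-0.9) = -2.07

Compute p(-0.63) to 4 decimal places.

Euler: p_{n+1} = p_n + h·f(x_n, p_n).
x=-0.900000, p=-2.070000: f=-0.465300 → p ← -2.070000 + 0.09·(-0.465300) = -2.111877
x=-0.810000, p=-2.111877: f=-0.333375 → p ← -2.111877 + 0.09·(-0.333375) = -2.141881
x=-0.720000, p=-2.141881: f=-0.216084 → p ← -2.141881 + 0.09·(-0.216084) = -2.161328
p(-0.63) ≈ -2.1613

-2.1613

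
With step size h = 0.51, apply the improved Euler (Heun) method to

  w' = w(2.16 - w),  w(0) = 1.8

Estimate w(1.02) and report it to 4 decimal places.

Heun: k1 = f(x_n, w_n); k2 = f(x_n + h, w_n + h·k1); w_{n+1} = w_n + (h/2)·(k1 + k2).
x=0.000000, w=1.800000:
  k1 = f(0.000000, 1.800000) = 0.648000
  k2 = f(0.510000, 2.130480) = 0.062892
  w ← 1.800000 + (0.51/2)·(0.648000 + 0.062892) = 1.981277
x=0.510000, w=1.981277:
  k1 = f(0.510000, 1.981277) = 0.354099
  k2 = f(1.020000, 2.161868) = -0.004038
  w ← 1.981277 + (0.51/2)·(0.354099 + (-0.004038)) = 2.070543
w(1.02) ≈ 2.0705

2.0705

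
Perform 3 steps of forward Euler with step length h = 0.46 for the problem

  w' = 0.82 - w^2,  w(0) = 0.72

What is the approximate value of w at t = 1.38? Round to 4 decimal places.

Euler: w_{n+1} = w_n + h·f(t_n, w_n).
t=0.000000, w=0.720000: f=0.301600 → w ← 0.720000 + 0.46·0.301600 = 0.858736
t=0.460000, w=0.858736: f=0.082572 → w ← 0.858736 + 0.46·0.082572 = 0.896719
t=0.920000, w=0.896719: f=0.015894 → w ← 0.896719 + 0.46·0.015894 = 0.904031
w(1.38) ≈ 0.9040

0.9040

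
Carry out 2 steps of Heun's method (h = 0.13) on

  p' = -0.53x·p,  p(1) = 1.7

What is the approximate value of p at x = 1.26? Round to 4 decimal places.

1.4551

Heun: k1 = f(x_n, p_n); k2 = f(x_n + h, p_n + h·k1); p_{n+1} = p_n + (h/2)·(k1 + k2).
x=1.000000, p=1.700000:
  k1 = f(1.000000, 1.700000) = -0.901000
  k2 = f(1.130000, 1.582870) = -0.947981
  p ← 1.700000 + (0.13/2)·(-0.901000 + (-0.947981)) = 1.579816
x=1.130000, p=1.579816:
  k1 = f(1.130000, 1.579816) = -0.946152
  k2 = f(1.260000, 1.456816) = -0.972862
  p ← 1.579816 + (0.13/2)·(-0.946152 + (-0.972862)) = 1.455080
p(1.26) ≈ 1.4551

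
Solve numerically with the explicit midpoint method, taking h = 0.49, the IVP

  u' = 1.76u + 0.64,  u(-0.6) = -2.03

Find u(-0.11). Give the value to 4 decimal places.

Midpoint: k1 = f(s_n, u_n); k2 = f(s_n + h/2, u_n + (h/2)·k1); u_{n+1} = u_n + h·k2.
s=-0.600000, u=-2.030000:
  k1 = f(-0.600000, -2.030000) = -2.932800
  k2 = f(-0.355000, -2.748536) = -4.197423
  u ← -2.030000 + 0.49·(-4.197423) = -4.086737
u(-0.11) ≈ -4.0867

-4.0867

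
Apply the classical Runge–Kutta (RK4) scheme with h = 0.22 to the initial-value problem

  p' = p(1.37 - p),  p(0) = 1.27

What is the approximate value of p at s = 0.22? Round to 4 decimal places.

RK4: k1 = f(s_n, p_n); k2 = f(s_n + h/2, p_n + (h/2)·k1); k3 = f(s_n + h/2, p_n + (h/2)·k2); k4 = f(s_n + h, p_n + h·k3); p_{n+1} = p_n + (h/6)·(k1 + 2k2 + 2k3 + k4).
s=0.000000, p=1.270000:
  k1 = f(0.000000, 1.270000) = 0.127000
  k2 = f(0.110000, 1.283970) = 0.110460
  k3 = f(0.110000, 1.282151) = 0.112636
  k4 = f(0.220000, 1.294780) = 0.097393
  p ← 1.270000 + (0.22/6)·(k1 + 2k2 + 2k3 + k4) = 1.294588
p(0.22) ≈ 1.2946

1.2946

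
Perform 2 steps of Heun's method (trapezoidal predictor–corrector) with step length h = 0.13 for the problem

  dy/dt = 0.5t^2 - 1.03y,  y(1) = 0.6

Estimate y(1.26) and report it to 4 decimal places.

Heun: k1 = f(t_n, y_n); k2 = f(t_n + h, y_n + h·k1); y_{n+1} = y_n + (h/2)·(k1 + k2).
t=1.000000, y=0.600000:
  k1 = f(1.000000, 0.600000) = -0.118000
  k2 = f(1.130000, 0.584660) = 0.036250
  y ← 0.600000 + (0.13/2)·(-0.118000 + 0.036250) = 0.594686
t=1.130000, y=0.594686:
  k1 = f(1.130000, 0.594686) = 0.025923
  k2 = f(1.260000, 0.598056) = 0.177802
  y ← 0.594686 + (0.13/2)·(0.025923 + 0.177802) = 0.607928
y(1.26) ≈ 0.6079

0.6079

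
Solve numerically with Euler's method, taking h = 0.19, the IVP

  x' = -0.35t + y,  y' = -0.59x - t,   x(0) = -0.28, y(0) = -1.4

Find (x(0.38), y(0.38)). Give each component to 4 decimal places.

Euler on (x,y): x_{n+1} = x_n + h·x', y_{n+1} = y_n + h·y'.
0.000000: (-0.280000, -1.400000); f=(-1.400000, 0.165200) → (-0.546000, -1.368612)
0.190000: (-0.546000, -1.368612); f=(-1.435112, 0.132140) → (-0.818671, -1.343505)
(x(0.38), y(0.38)) ≈ (-0.8187, -1.3435)

-0.8187, -1.3435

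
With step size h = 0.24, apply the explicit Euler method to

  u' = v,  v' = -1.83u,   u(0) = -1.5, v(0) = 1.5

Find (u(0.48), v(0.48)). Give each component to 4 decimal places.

-0.6219, 2.6595

Euler on (u,v): u_{n+1} = u_n + h·u', v_{n+1} = v_n + h·v'.
0.000000: (-1.500000, 1.500000); f=(1.500000, 2.745000) → (-1.140000, 2.158800)
0.240000: (-1.140000, 2.158800); f=(2.158800, 2.086200) → (-0.621888, 2.659488)
(u(0.48), v(0.48)) ≈ (-0.6219, 2.6595)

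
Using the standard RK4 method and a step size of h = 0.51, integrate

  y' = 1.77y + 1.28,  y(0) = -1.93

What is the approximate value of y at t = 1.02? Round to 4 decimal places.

-8.0288

RK4: k1 = f(t_n, y_n); k2 = f(t_n + h/2, y_n + (h/2)·k1); k3 = f(t_n + h/2, y_n + (h/2)·k2); k4 = f(t_n + h, y_n + h·k3); y_{n+1} = y_n + (h/6)·(k1 + 2k2 + 2k3 + k4).
t=0.000000, y=-1.930000:
  k1 = f(0.000000, -1.930000) = -2.136100
  k2 = f(0.255000, -2.474705) = -3.100229
  k3 = f(0.255000, -2.720558) = -3.535388
  k4 = f(0.510000, -3.733048) = -5.327495
  y ← -1.930000 + (0.51/6)·(k1 + 2k2 + 2k3 + k4) = -3.692460
t=0.510000, y=-3.692460:
  k1 = f(0.510000, -3.692460) = -5.255655
  k2 = f(0.765000, -5.032652) = -7.627795
  k3 = f(0.765000, -5.637548) = -8.698460
  k4 = f(1.020000, -8.128675) = -13.107755
  y ← -3.692460 + (0.51/6)·(k1 + 2k2 + 2k3 + k4) = -8.028814
y(1.02) ≈ -8.0288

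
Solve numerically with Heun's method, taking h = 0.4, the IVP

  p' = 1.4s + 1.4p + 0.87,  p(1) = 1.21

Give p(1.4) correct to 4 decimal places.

Heun: k1 = f(s_n, p_n); k2 = f(s_n + h, p_n + h·k1); p_{n+1} = p_n + (h/2)·(k1 + k2).
s=1.000000, p=1.210000:
  k1 = f(1.000000, 1.210000) = 3.964000
  k2 = f(1.400000, 2.795600) = 6.743840
  p ← 1.210000 + (0.4/2)·(3.964000 + 6.743840) = 3.351568
p(1.4) ≈ 3.3516

3.3516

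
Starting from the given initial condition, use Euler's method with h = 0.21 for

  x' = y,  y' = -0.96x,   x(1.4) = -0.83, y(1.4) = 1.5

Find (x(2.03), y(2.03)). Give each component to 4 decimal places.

0.2071, 1.8044

Euler on (x,y): x_{n+1} = x_n + h·x', y_{n+1} = y_n + h·y'.
1.400000: (-0.830000, 1.500000); f=(1.500000, 0.796800) → (-0.515000, 1.667328)
1.610000: (-0.515000, 1.667328); f=(1.667328, 0.494400) → (-0.164861, 1.771152)
1.820000: (-0.164861, 1.771152); f=(1.771152, 0.158267) → (0.207081, 1.804388)
(x(2.03), y(2.03)) ≈ (0.2071, 1.8044)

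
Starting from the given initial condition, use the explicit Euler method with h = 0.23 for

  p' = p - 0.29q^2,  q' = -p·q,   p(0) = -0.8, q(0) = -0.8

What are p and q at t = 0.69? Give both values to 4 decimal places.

-1.7183, -1.5271

Euler on (p,q): p_{n+1} = p_n + h·p', q_{n+1} = q_n + h·q'.
0.000000: (-0.800000, -0.800000); f=(-0.985600, -0.640000) → (-1.026688, -0.947200)
0.230000: (-1.026688, -0.947200); f=(-1.286872, -0.972479) → (-1.322669, -1.170870)
0.460000: (-1.322669, -1.170870); f=(-1.720240, -1.548673) → (-1.718324, -1.527065)
(p(0.69), q(0.69)) ≈ (-1.7183, -1.5271)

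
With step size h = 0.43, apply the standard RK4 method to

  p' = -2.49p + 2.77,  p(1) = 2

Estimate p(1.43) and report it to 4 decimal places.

1.4255

RK4: k1 = f(x_n, p_n); k2 = f(x_n + h/2, p_n + (h/2)·k1); k3 = f(x_n + h/2, p_n + (h/2)·k2); k4 = f(x_n + h, p_n + h·k3); p_{n+1} = p_n + (h/6)·(k1 + 2k2 + 2k3 + k4).
x=1.000000, p=2.000000:
  k1 = f(1.000000, 2.000000) = -2.210000
  k2 = f(1.215000, 1.524850) = -1.026876
  k3 = f(1.215000, 1.779222) = -1.660262
  k4 = f(1.430000, 1.286087) = -0.432358
  p ← 2.000000 + (0.43/6)·(k1 + 2k2 + 2k3 + k4) = 1.425475
p(1.43) ≈ 1.4255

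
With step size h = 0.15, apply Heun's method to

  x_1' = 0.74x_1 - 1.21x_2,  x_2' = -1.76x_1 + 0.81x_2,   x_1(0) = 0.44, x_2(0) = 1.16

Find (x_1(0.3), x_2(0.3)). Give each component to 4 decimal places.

Heun on (x_1,x_2): k1 = f(x_n, state_n); k2 = f(x_n + h, state_n + h·k1); state_{n+1} = state_n + (h/2)·(k1 + k2).
0.000000: (0.440000, 1.160000)
  k1 = (-1.078000, 0.165200)
  predictor → (0.278300, 1.184780)
  k2 = (-1.227642, 0.469864)
  → (0.267077, 1.207630)
0.150000: (0.267077, 1.207630)
  k1 = (-1.263595, 0.508125)
  predictor → (0.077538, 1.283849)
  k2 = (-1.496079, 0.903451)
  → (0.060101, 1.313498)
(x_1(0.3), x_2(0.3)) ≈ (0.0601, 1.3135)

0.0601, 1.3135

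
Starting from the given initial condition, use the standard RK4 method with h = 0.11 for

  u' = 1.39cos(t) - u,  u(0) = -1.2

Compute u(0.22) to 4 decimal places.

RK4: k1 = f(t_n, u_n); k2 = f(t_n + h/2, u_n + (h/2)·k1); k3 = f(t_n + h/2, u_n + (h/2)·k2); k4 = f(t_n + h, u_n + h·k3); u_{n+1} = u_n + (h/6)·(k1 + 2k2 + 2k3 + k4).
t=0.000000, u=-1.200000:
  k1 = f(0.000000, -1.200000) = 2.590000
  k2 = f(0.055000, -1.057550) = 2.445448
  k3 = f(0.055000, -1.065500) = 2.453399
  k4 = f(0.110000, -0.930126) = 2.311725
  u ← -1.200000 + (0.11/6)·(k1 + 2k2 + 2k3 + k4) = -0.930511
t=0.110000, u=-0.930511:
  k1 = f(0.110000, -0.930511) = 2.312110
  k2 = f(0.165000, -0.803345) = 2.174466
  k3 = f(0.165000, -0.810915) = 2.182037
  k4 = f(0.220000, -0.690487) = 2.046984
  u ← -0.930511 + (0.11/6)·(k1 + 2k2 + 2k3 + k4) = -0.690856
u(0.22) ≈ -0.6909

-0.6909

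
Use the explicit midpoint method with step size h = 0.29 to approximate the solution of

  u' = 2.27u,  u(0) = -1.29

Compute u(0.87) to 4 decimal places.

-8.5031

Midpoint: k1 = f(x_n, u_n); k2 = f(x_n + h/2, u_n + (h/2)·k1); u_{n+1} = u_n + h·k2.
x=0.000000, u=-1.290000:
  k1 = f(0.000000, -1.290000) = -2.928300
  k2 = f(0.145000, -1.714603) = -3.892150
  u ← -1.290000 + 0.29·(-3.892150) = -2.418723
x=0.290000, u=-2.418723:
  k1 = f(0.290000, -2.418723) = -5.490502
  k2 = f(0.435000, -3.214846) = -7.297701
  u ← -2.418723 + 0.29·(-7.297701) = -4.535057
x=0.580000, u=-4.535057:
  k1 = f(0.580000, -4.535057) = -10.294579
  k2 = f(0.725000, -6.027771) = -13.683040
  u ← -4.535057 + 0.29·(-13.683040) = -8.503138
u(0.87) ≈ -8.5031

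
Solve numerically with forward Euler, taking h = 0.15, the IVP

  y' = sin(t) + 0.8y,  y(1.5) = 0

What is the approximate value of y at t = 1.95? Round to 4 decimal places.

Euler: y_{n+1} = y_n + h·f(t_n, y_n).
t=1.500000, y=0.000000: f=0.997495 → y ← 0.000000 + 0.15·0.997495 = 0.149624
t=1.650000, y=0.149624: f=1.116564 → y ← 0.149624 + 0.15·1.116564 = 0.317109
t=1.800000, y=0.317109: f=1.227535 → y ← 0.317109 + 0.15·1.227535 = 0.501239
y(1.95) ≈ 0.5012

0.5012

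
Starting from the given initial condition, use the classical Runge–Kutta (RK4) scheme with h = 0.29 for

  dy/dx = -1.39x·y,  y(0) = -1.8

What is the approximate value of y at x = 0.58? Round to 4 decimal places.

-1.4247

RK4: k1 = f(x_n, y_n); k2 = f(x_n + h/2, y_n + (h/2)·k1); k3 = f(x_n + h/2, y_n + (h/2)·k2); k4 = f(x_n + h, y_n + h·k3); y_{n+1} = y_n + (h/6)·(k1 + 2k2 + 2k3 + k4).
x=0.000000, y=-1.800000:
  k1 = f(0.000000, -1.800000) = 0.000000
  k2 = f(0.145000, -1.800000) = 0.362790
  k3 = f(0.145000, -1.747395) = 0.352188
  k4 = f(0.290000, -1.697866) = 0.684410
  y ← -1.800000 + (0.29/6)·(k1 + 2k2 + 2k3 + k4) = -1.697806
x=0.290000, y=-1.697806:
  k1 = f(0.290000, -1.697806) = 0.684385
  k2 = f(0.435000, -1.598570) = 0.966575
  k3 = f(0.435000, -1.557652) = 0.941834
  k4 = f(0.580000, -1.424674) = 1.148572
  y ← -1.697806 + (0.29/6)·(k1 + 2k2 + 2k3 + k4) = -1.424733
y(0.58) ≈ -1.4247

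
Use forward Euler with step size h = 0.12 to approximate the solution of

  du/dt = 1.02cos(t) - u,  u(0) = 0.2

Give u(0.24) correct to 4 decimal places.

Euler: u_{n+1} = u_n + h·f(t_n, u_n).
t=0.000000, u=0.200000: f=0.820000 → u ← 0.200000 + 0.12·0.820000 = 0.298400
t=0.120000, u=0.298400: f=0.714265 → u ← 0.298400 + 0.12·0.714265 = 0.384112
u(0.24) ≈ 0.3841

0.3841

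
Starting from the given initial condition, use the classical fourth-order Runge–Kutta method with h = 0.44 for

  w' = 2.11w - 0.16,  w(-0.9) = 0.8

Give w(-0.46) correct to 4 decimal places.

RK4: k1 = f(s_n, w_n); k2 = f(s_n + h/2, w_n + (h/2)·k1); k3 = f(s_n + h/2, w_n + (h/2)·k2); k4 = f(s_n + h, w_n + h·k3); w_{n+1} = w_n + (h/6)·(k1 + 2k2 + 2k3 + k4).
s=-0.900000, w=0.800000:
  k1 = f(-0.900000, 0.800000) = 1.528000
  k2 = f(-0.680000, 1.136160) = 2.237298
  k3 = f(-0.680000, 1.292205) = 2.566554
  k4 = f(-0.460000, 1.929284) = 3.910788
  w ← 0.800000 + (0.44/6)·(k1 + 2k2 + 2k3 + k4) = 1.903409
w(-0.46) ≈ 1.9034

1.9034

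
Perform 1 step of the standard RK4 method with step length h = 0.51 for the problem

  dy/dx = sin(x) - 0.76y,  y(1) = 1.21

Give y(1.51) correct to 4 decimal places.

1.2209

RK4: k1 = f(x_n, y_n); k2 = f(x_n + h/2, y_n + (h/2)·k1); k3 = f(x_n + h/2, y_n + (h/2)·k2); k4 = f(x_n + h, y_n + h·k3); y_{n+1} = y_n + (h/6)·(k1 + 2k2 + 2k3 + k4).
x=1.000000, y=1.210000:
  k1 = f(1.000000, 1.210000) = -0.078129
  k2 = f(1.255000, 1.190077) = 0.046091
  k3 = f(1.255000, 1.221753) = 0.022017
  k4 = f(1.510000, 1.221229) = 0.070019
  y ← 1.210000 + (0.51/6)·(k1 + 2k2 + 2k3 + k4) = 1.220889
y(1.51) ≈ 1.2209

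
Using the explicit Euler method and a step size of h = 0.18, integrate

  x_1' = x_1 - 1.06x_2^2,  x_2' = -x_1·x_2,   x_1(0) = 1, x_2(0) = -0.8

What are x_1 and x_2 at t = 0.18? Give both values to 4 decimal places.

Euler on (x_1,x_2): x_1_{n+1} = x_1_n + h·x_1', x_2_{n+1} = x_2_n + h·x_2'.
0.000000: (1.000000, -0.800000); f=(0.321600, 0.800000) → (1.057888, -0.656000)
(x_1(0.18), x_2(0.18)) ≈ (1.0579, -0.6560)

1.0579, -0.6560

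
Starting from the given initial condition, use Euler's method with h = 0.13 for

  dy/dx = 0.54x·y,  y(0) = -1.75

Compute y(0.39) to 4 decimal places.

Euler: y_{n+1} = y_n + h·f(x_n, y_n).
x=0.000000, y=-1.750000: f=0.000000 → y ← -1.750000 + 0.13·0.000000 = -1.750000
x=0.130000, y=-1.750000: f=-0.122850 → y ← -1.750000 + 0.13·(-0.122850) = -1.765971
x=0.260000, y=-1.765971: f=-0.247942 → y ← -1.765971 + 0.13·(-0.247942) = -1.798203
y(0.39) ≈ -1.7982

-1.7982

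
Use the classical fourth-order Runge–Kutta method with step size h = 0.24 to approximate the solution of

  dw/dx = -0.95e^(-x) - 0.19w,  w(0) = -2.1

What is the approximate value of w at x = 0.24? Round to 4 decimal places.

RK4: k1 = f(x_n, w_n); k2 = f(x_n + h/2, w_n + (h/2)·k1); k3 = f(x_n + h/2, w_n + (h/2)·k2); k4 = f(x_n + h, w_n + h·k3); w_{n+1} = w_n + (h/6)·(k1 + 2k2 + 2k3 + k4).
x=0.000000, w=-2.100000:
  k1 = f(0.000000, -2.100000) = -0.551000
  k2 = f(0.120000, -2.166120) = -0.431012
  k3 = f(0.120000, -2.151721) = -0.433747
  k4 = f(0.240000, -2.204099) = -0.328518
  w ← -2.100000 + (0.24/6)·(k1 + 2k2 + 2k3 + k4) = -2.204361
w(0.24) ≈ -2.2044

-2.2044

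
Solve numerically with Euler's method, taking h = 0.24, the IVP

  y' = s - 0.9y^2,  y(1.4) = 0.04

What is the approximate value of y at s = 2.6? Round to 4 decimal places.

Euler: y_{n+1} = y_n + h·f(s_n, y_n).
s=1.400000, y=0.040000: f=1.398560 → y ← 0.040000 + 0.24·1.398560 = 0.375654
s=1.640000, y=0.375654: f=1.512995 → y ← 0.375654 + 0.24·1.512995 = 0.738773
s=1.880000, y=0.738773: f=1.388793 → y ← 0.738773 + 0.24·1.388793 = 1.072084
s=2.120000, y=1.072084: f=1.085573 → y ← 1.072084 + 0.24·1.085573 = 1.332621
s=2.360000, y=1.332621: f=0.761709 → y ← 1.332621 + 0.24·0.761709 = 1.515431
y(2.6) ≈ 1.5154

1.5154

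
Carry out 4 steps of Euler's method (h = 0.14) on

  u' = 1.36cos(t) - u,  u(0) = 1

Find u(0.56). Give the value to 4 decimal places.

1.1388

Euler: u_{n+1} = u_n + h·f(t_n, u_n).
t=0.000000, u=1.000000: f=0.360000 → u ← 1.000000 + 0.14·0.360000 = 1.050400
t=0.140000, u=1.050400: f=0.296294 → u ← 1.050400 + 0.14·0.296294 = 1.091881
t=0.280000, u=1.091881: f=0.215154 → u ← 1.091881 + 0.14·0.215154 = 1.122003
t=0.420000, u=1.122003: f=0.119798 → u ← 1.122003 + 0.14·0.119798 = 1.138774
u(0.56) ≈ 1.1388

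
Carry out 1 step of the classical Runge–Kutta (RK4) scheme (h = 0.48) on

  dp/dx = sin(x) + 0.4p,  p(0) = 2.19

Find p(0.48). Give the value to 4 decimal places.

RK4: k1 = f(x_n, p_n); k2 = f(x_n + h/2, p_n + (h/2)·k1); k3 = f(x_n + h/2, p_n + (h/2)·k2); k4 = f(x_n + h, p_n + h·k3); p_{n+1} = p_n + (h/6)·(k1 + 2k2 + 2k3 + k4).
x=0.000000, p=2.190000:
  k1 = f(0.000000, 2.190000) = 0.876000
  k2 = f(0.240000, 2.400240) = 1.197799
  k3 = f(0.240000, 2.477472) = 1.228691
  k4 = f(0.480000, 2.779772) = 1.573688
  p ← 2.190000 + (0.48/6)·(k1 + 2k2 + 2k3 + k4) = 2.774213
p(0.48) ≈ 2.7742

2.7742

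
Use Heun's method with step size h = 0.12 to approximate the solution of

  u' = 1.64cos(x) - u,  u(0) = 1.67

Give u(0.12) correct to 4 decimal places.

1.6659

Heun: k1 = f(x_n, u_n); k2 = f(x_n + h, u_n + h·k1); u_{n+1} = u_n + (h/2)·(k1 + k2).
x=0.000000, u=1.670000:
  k1 = f(0.000000, 1.670000) = -0.030000
  k2 = f(0.120000, 1.666400) = -0.038194
  u ← 1.670000 + (0.12/2)·(-0.030000 + (-0.038194)) = 1.665908
u(0.12) ≈ 1.6659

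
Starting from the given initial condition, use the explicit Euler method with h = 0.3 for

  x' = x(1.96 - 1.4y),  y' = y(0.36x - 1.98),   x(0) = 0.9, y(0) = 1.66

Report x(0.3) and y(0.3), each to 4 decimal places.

0.8017, 0.8353

Euler on (x,y): x_{n+1} = x_n + h·x', y_{n+1} = y_n + h·y'.
0.000000: (0.900000, 1.660000); f=(-0.327600, -2.748960) → (0.801720, 0.835312)
(x(0.3), y(0.3)) ≈ (0.8017, 0.8353)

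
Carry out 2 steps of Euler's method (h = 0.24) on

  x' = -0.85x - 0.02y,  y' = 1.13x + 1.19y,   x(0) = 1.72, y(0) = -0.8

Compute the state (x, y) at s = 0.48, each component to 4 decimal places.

Euler on (x,y): x_{n+1} = x_n + h·x', y_{n+1} = y_n + h·y'.
0.000000: (1.720000, -0.800000); f=(-1.446000, 0.991600) → (1.372960, -0.562016)
0.240000: (1.372960, -0.562016); f=(-1.155776, 0.882646) → (1.095574, -0.350181)
(x(0.48), y(0.48)) ≈ (1.0956, -0.3502)

1.0956, -0.3502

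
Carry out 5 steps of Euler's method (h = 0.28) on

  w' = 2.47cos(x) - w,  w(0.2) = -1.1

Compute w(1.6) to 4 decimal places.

0.8819

Euler: w_{n+1} = w_n + h·f(x_n, w_n).
x=0.200000, w=-1.100000: f=3.520764 → w ← -1.100000 + 0.28·3.520764 = -0.114186
x=0.480000, w=-0.114186: f=2.305063 → w ← -0.114186 + 0.28·2.305063 = 0.531232
x=0.760000, w=0.531232: f=1.259113 → w ← 0.531232 + 0.28·1.259113 = 0.883783
x=1.040000, w=0.883783: f=0.366581 → w ← 0.883783 + 0.28·0.366581 = 0.986426
x=1.320000, w=0.986426: f=-0.373433 → w ← 0.986426 + 0.28·(-0.373433) = 0.881865
w(1.6) ≈ 0.8819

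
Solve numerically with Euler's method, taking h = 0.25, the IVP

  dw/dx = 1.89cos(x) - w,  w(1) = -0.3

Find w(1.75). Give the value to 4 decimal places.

0.1622

Euler: w_{n+1} = w_n + h·f(x_n, w_n).
x=1.000000, w=-0.300000: f=1.321171 → w ← -0.300000 + 0.25·1.321171 = 0.030293
x=1.250000, w=0.030293: f=0.565666 → w ← 0.030293 + 0.25·0.565666 = 0.171709
x=1.500000, w=0.171709: f=-0.038016 → w ← 0.171709 + 0.25·(-0.038016) = 0.162205
w(1.75) ≈ 0.1622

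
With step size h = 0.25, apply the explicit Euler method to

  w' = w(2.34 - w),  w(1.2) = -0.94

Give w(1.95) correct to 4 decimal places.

-8.4218

Euler: w_{n+1} = w_n + h·f(s_n, w_n).
s=1.200000, w=-0.940000: f=-3.083200 → w ← -0.940000 + 0.25·(-3.083200) = -1.710800
s=1.450000, w=-1.710800: f=-6.930109 → w ← -1.710800 + 0.25·(-6.930109) = -3.443327
s=1.700000, w=-3.443327: f=-19.913887 → w ← -3.443327 + 0.25·(-19.913887) = -8.421799
w(1.95) ≈ -8.4218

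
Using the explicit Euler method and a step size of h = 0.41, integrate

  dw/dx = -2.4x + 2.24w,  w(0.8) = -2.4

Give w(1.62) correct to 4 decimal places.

-11.5334

Euler: w_{n+1} = w_n + h·f(x_n, w_n).
x=0.800000, w=-2.400000: f=-7.296000 → w ← -2.400000 + 0.41·(-7.296000) = -5.391360
x=1.210000, w=-5.391360: f=-14.980646 → w ← -5.391360 + 0.41·(-14.980646) = -11.533425
w(1.62) ≈ -11.5334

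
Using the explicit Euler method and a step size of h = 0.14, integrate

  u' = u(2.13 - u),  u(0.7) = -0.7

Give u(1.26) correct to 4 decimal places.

Euler: u_{n+1} = u_n + h·f(s_n, u_n).
s=0.700000, u=-0.700000: f=-1.981000 → u ← -0.700000 + 0.14·(-1.981000) = -0.977340
s=0.840000, u=-0.977340: f=-3.036928 → u ← -0.977340 + 0.14·(-3.036928) = -1.402510
s=0.980000, u=-1.402510: f=-4.954380 → u ← -1.402510 + 0.14·(-4.954380) = -2.096123
s=1.120000, u=-2.096123: f=-8.858474 → u ← -2.096123 + 0.14·(-8.858474) = -3.336309
u(1.26) ≈ -3.3363

-3.3363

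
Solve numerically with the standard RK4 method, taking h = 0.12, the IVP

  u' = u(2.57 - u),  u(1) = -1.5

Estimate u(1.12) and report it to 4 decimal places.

RK4: k1 = f(t_n, u_n); k2 = f(t_n + h/2, u_n + (h/2)·k1); k3 = f(t_n + h/2, u_n + (h/2)·k2); k4 = f(t_n + h, u_n + h·k3); u_{n+1} = u_n + (h/6)·(k1 + 2k2 + 2k3 + k4).
t=1.000000, u=-1.500000:
  k1 = f(1.000000, -1.500000) = -6.105000
  k2 = f(1.060000, -1.866300) = -8.279467
  k3 = f(1.060000, -1.996768) = -9.118776
  k4 = f(1.120000, -2.594253) = -13.397380
  u ← -1.500000 + (0.12/6)·(k1 + 2k2 + 2k3 + k4) = -2.585977
u(1.12) ≈ -2.5860

-2.5860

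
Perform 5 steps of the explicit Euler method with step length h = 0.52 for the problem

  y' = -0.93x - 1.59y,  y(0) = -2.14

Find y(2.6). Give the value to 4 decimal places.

Euler: y_{n+1} = y_n + h·f(x_n, y_n).
x=0.000000, y=-2.140000: f=3.402600 → y ← -2.140000 + 0.52·3.402600 = -0.370648
x=0.520000, y=-0.370648: f=0.105730 → y ← -0.370648 + 0.52·0.105730 = -0.315668
x=1.040000, y=-0.315668: f=-0.465288 → y ← -0.315668 + 0.52·(-0.465288) = -0.557618
x=1.560000, y=-0.557618: f=-0.564188 → y ← -0.557618 + 0.52·(-0.564188) = -0.850995
x=2.080000, y=-0.850995: f=-0.581317 → y ← -0.850995 + 0.52·(-0.581317) = -1.153280
y(2.6) ≈ -1.1533

-1.1533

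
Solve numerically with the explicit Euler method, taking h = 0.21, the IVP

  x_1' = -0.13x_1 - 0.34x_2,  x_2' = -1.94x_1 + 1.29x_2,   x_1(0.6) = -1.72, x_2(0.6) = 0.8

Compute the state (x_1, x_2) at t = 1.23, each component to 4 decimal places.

-1.9624, 4.4054

Euler on (x_1,x_2): x_1_{n+1} = x_1_n + h·x_1', x_2_{n+1} = x_2_n + h·x_2'.
0.600000: (-1.720000, 0.800000); f=(-0.048400, 4.368800) → (-1.730164, 1.717448)
0.810000: (-1.730164, 1.717448); f=(-0.359011, 5.572026) → (-1.805556, 2.887573)
1.020000: (-1.805556, 2.887573); f=(-0.747053, 7.227749) → (-1.962437, 4.405401)
(x_1(1.23), x_2(1.23)) ≈ (-1.9624, 4.4054)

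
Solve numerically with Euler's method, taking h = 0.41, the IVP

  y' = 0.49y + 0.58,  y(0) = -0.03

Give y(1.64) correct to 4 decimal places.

Euler: y_{n+1} = y_n + h·f(s_n, y_n).
s=0.000000, y=-0.030000: f=0.565300 → y ← -0.030000 + 0.41·0.565300 = 0.201773
s=0.410000, y=0.201773: f=0.678869 → y ← 0.201773 + 0.41·0.678869 = 0.480109
s=0.820000, y=0.480109: f=0.815254 → y ← 0.480109 + 0.41·0.815254 = 0.814363
s=1.230000, y=0.814363: f=0.979038 → y ← 0.814363 + 0.41·0.979038 = 1.215769
y(1.64) ≈ 1.2158

1.2158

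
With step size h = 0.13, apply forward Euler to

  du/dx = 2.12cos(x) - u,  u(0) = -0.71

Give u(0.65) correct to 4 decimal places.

Euler: u_{n+1} = u_n + h·f(x_n, u_n).
x=0.000000, u=-0.710000: f=2.830000 → u ← -0.710000 + 0.13·2.830000 = -0.342100
x=0.130000, u=-0.342100: f=2.444211 → u ← -0.342100 + 0.13·2.444211 = -0.024353
x=0.260000, u=-0.024353: f=2.073099 → u ← -0.024353 + 0.13·2.073099 = 0.245150
x=0.390000, u=0.245150: f=1.715657 → u ← 0.245150 + 0.13·1.715657 = 0.468186
x=0.520000, u=0.468186: f=1.371591 → u ← 0.468186 + 0.13·1.371591 = 0.646493
u(0.65) ≈ 0.6465

0.6465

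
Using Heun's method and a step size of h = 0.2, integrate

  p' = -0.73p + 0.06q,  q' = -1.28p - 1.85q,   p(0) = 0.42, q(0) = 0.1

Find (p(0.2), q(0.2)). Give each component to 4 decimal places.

Heun on (p,q): k1 = f(t_n, state_n); k2 = f(t_n + h, state_n + h·k1); state_{n+1} = state_n + (h/2)·(k1 + k2).
0.000000: (0.420000, 0.100000)
  k1 = (-0.300600, -0.722600)
  predictor → (0.359880, -0.044520)
  k2 = (-0.265384, -0.378284)
  → (0.363402, -0.010088)
(p(0.2), q(0.2)) ≈ (0.3634, -0.0101)

0.3634, -0.0101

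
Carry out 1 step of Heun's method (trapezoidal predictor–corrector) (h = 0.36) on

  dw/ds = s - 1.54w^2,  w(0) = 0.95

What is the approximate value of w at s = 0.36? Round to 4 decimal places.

Heun: k1 = f(s_n, w_n); k2 = f(s_n + h, w_n + h·k1); w_{n+1} = w_n + (h/2)·(k1 + k2).
s=0.000000, w=0.950000:
  k1 = f(0.000000, 0.950000) = -1.389850
  k2 = f(0.360000, 0.449654) = 0.048629
  w ← 0.950000 + (0.36/2)·(-1.389850 + 0.048629) = 0.708580
w(0.36) ≈ 0.7086

0.7086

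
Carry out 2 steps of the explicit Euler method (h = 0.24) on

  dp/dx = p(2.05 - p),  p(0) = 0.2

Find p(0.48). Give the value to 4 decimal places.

Euler: p_{n+1} = p_n + h·f(x_n, p_n).
x=0.000000, p=0.200000: f=0.370000 → p ← 0.200000 + 0.24·0.370000 = 0.288800
x=0.240000, p=0.288800: f=0.508635 → p ← 0.288800 + 0.24·0.508635 = 0.410872
p(0.48) ≈ 0.4109

0.4109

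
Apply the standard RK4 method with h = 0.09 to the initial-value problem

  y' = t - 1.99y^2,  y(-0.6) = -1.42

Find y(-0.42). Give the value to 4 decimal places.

-3.1212

RK4: k1 = f(t_n, y_n); k2 = f(t_n + h/2, y_n + (h/2)·k1); k3 = f(t_n + h/2, y_n + (h/2)·k2); k4 = f(t_n + h, y_n + h·k3); y_{n+1} = y_n + (h/6)·(k1 + 2k2 + 2k3 + k4).
t=-0.600000, y=-1.420000:
  k1 = f(-0.600000, -1.420000) = -4.612636
  k2 = f(-0.555000, -1.627569) = -5.826469
  k3 = f(-0.555000, -1.682191) = -6.186236
  k4 = f(-0.510000, -1.976761) = -8.286094
  y ← -1.420000 + (0.09/6)·(k1 + 2k2 + 2k3 + k4) = -1.973862
t=-0.510000, y=-1.973862:
  k1 = f(-0.510000, -1.973862) = -8.263302
  k2 = f(-0.465000, -2.345711) = -11.414694
  k3 = f(-0.465000, -2.487523) = -12.778667
  k4 = f(-0.420000, -3.123942) = -19.840439
  y ← -1.973862 + (0.09/6)·(k1 + 2k2 + 2k3 + k4) = -3.121219
y(-0.42) ≈ -3.1212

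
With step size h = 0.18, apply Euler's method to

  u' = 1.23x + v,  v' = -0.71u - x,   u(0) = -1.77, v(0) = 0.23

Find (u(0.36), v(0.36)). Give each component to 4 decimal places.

-1.6066, 0.6447

Euler on (u,v): u_{n+1} = u_n + h·u', v_{n+1} = v_n + h·v'.
0.000000: (-1.770000, 0.230000); f=(0.230000, 1.256700) → (-1.728600, 0.456206)
0.180000: (-1.728600, 0.456206); f=(0.677606, 1.047306) → (-1.606631, 0.644721)
(u(0.36), v(0.36)) ≈ (-1.6066, 0.6447)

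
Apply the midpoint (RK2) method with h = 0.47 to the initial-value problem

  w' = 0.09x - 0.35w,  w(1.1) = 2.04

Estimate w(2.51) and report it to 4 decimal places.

1.4358

Midpoint: k1 = f(x_n, w_n); k2 = f(x_n + h/2, w_n + (h/2)·k1); w_{n+1} = w_n + h·k2.
x=1.100000, w=2.040000:
  k1 = f(1.100000, 2.040000) = -0.615000
  k2 = f(1.335000, 1.895475) = -0.543266
  w ← 2.040000 + 0.47·(-0.543266) = 1.784665
x=1.570000, w=1.784665:
  k1 = f(1.570000, 1.784665) = -0.483333
  k2 = f(1.805000, 1.671082) = -0.422429
  w ← 1.784665 + 0.47·(-0.422429) = 1.586123
x=2.040000, w=1.586123:
  k1 = f(2.040000, 1.586123) = -0.371543
  k2 = f(2.275000, 1.498811) = -0.319834
  w ← 1.586123 + 0.47·(-0.319834) = 1.435802
w(2.51) ≈ 1.4358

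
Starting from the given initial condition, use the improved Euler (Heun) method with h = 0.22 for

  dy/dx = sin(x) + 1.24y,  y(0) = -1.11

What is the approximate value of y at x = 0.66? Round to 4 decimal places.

-2.2258

Heun: k1 = f(x_n, y_n); k2 = f(x_n + h, y_n + h·k1); y_{n+1} = y_n + (h/2)·(k1 + k2).
x=0.000000, y=-1.110000:
  k1 = f(0.000000, -1.110000) = -1.376400
  k2 = f(0.220000, -1.412808) = -1.533652
  y ← -1.110000 + (0.22/2)·(-1.376400 + (-1.533652)) = -1.430106
x=0.220000, y=-1.430106:
  k1 = f(0.220000, -1.430106) = -1.555102
  k2 = f(0.440000, -1.772228) = -1.771623
  y ← -1.430106 + (0.22/2)·(-1.555102 + (-1.771623)) = -1.796045
x=0.440000, y=-1.796045:
  k1 = f(0.440000, -1.796045) = -1.801157
  k2 = f(0.660000, -2.192300) = -2.105335
  y ← -1.796045 + (0.22/2)·(-1.801157 + (-2.105335)) = -2.225760
y(0.66) ≈ -2.2258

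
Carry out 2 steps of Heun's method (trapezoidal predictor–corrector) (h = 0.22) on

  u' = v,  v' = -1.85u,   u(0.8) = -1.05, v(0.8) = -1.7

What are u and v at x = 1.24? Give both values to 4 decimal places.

-1.5786, -0.5825

Heun on (u,v): k1 = f(x_n, state_n); k2 = f(x_n + h, state_n + h·k1); state_{n+1} = state_n + (h/2)·(k1 + k2).
0.800000: (-1.050000, -1.700000)
  k1 = (-1.700000, 1.942500)
  predictor → (-1.424000, -1.272650)
  k2 = (-1.272650, 2.634400)
  → (-1.376991, -1.196541)
1.020000: (-1.376991, -1.196541)
  k1 = (-1.196541, 2.547434)
  predictor → (-1.640231, -0.636105)
  k2 = (-0.636105, 3.034426)
  → (-1.578583, -0.582536)
(u(1.24), v(1.24)) ≈ (-1.5786, -0.5825)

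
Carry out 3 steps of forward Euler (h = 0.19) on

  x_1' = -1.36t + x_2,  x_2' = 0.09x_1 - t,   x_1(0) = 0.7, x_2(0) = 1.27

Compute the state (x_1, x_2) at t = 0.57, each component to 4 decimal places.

1.2774, 1.2092

Euler on (x_1,x_2): x_1_{n+1} = x_1_n + h·x_1', x_2_{n+1} = x_2_n + h·x_2'.
0.000000: (0.700000, 1.270000); f=(1.270000, 0.063000) → (0.941300, 1.281970)
0.190000: (0.941300, 1.281970); f=(1.023570, -0.105283) → (1.135778, 1.261966)
0.380000: (1.135778, 1.261966); f=(0.745166, -0.277780) → (1.277360, 1.209188)
(x_1(0.57), x_2(0.57)) ≈ (1.2774, 1.2092)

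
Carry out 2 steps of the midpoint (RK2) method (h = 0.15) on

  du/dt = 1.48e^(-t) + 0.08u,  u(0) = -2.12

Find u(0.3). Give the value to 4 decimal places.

Midpoint: k1 = f(t_n, u_n); k2 = f(t_n + h/2, u_n + (h/2)·k1); u_{n+1} = u_n + h·k2.
t=0.000000, u=-2.120000:
  k1 = f(0.000000, -2.120000) = 1.310400
  k2 = f(0.075000, -2.021720) = 1.211323
  u ← -2.120000 + 0.15·1.211323 = -1.938302
t=0.150000, u=-1.938302:
  k1 = f(0.150000, -1.938302) = 1.118784
  k2 = f(0.225000, -1.854393) = 1.033453
  u ← -1.938302 + 0.15·1.033453 = -1.783284
u(0.3) ≈ -1.7833

-1.7833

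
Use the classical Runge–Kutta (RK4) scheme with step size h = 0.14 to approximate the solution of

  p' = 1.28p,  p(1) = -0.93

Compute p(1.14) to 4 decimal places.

-1.1125

RK4: k1 = f(x_n, p_n); k2 = f(x_n + h/2, p_n + (h/2)·k1); k3 = f(x_n + h/2, p_n + (h/2)·k2); k4 = f(x_n + h, p_n + h·k3); p_{n+1} = p_n + (h/6)·(k1 + 2k2 + 2k3 + k4).
x=1.000000, p=-0.930000:
  k1 = f(1.000000, -0.930000) = -1.190400
  k2 = f(1.070000, -1.013328) = -1.297060
  k3 = f(1.070000, -1.020794) = -1.306617
  k4 = f(1.140000, -1.112926) = -1.424546
  p ← -0.930000 + (0.14/6)·(k1 + 2k2 + 2k3 + k4) = -1.112520
p(1.14) ≈ -1.1125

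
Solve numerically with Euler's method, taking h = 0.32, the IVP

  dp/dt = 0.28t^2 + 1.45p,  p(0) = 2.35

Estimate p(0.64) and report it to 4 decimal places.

5.0459

Euler: p_{n+1} = p_n + h·f(t_n, p_n).
t=0.000000, p=2.350000: f=3.407500 → p ← 2.350000 + 0.32·3.407500 = 3.440400
t=0.320000, p=3.440400: f=5.017252 → p ← 3.440400 + 0.32·5.017252 = 5.045921
p(0.64) ≈ 5.0459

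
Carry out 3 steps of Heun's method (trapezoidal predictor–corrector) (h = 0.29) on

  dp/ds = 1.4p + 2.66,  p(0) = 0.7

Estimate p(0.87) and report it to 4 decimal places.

6.6733

Heun: k1 = f(s_n, p_n); k2 = f(s_n + h, p_n + h·k1); p_{n+1} = p_n + (h/2)·(k1 + k2).
s=0.000000, p=0.700000:
  k1 = f(0.000000, 0.700000) = 3.640000
  k2 = f(0.290000, 1.755600) = 5.117840
  p ← 0.700000 + (0.29/2)·(3.640000 + 5.117840) = 1.969887
s=0.290000, p=1.969887:
  k1 = f(0.290000, 1.969887) = 5.417842
  k2 = f(0.580000, 3.541061) = 7.617485
  p ← 1.969887 + (0.29/2)·(5.417842 + 7.617485) = 3.860009
s=0.580000, p=3.860009:
  k1 = f(0.580000, 3.860009) = 8.064013
  k2 = f(0.870000, 6.198573) = 11.338002
  p ← 3.860009 + (0.29/2)·(8.064013 + 11.338002) = 6.673301
p(0.87) ≈ 6.6733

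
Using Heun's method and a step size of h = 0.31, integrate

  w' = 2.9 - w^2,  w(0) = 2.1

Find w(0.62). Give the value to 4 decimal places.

Heun: k1 = f(s_n, w_n); k2 = f(s_n + h, w_n + h·k1); w_{n+1} = w_n + (h/2)·(k1 + k2).
s=0.000000, w=2.100000:
  k1 = f(0.000000, 2.100000) = -1.510000
  k2 = f(0.310000, 1.631900) = 0.236902
  w ← 2.100000 + (0.31/2)·(-1.510000 + 0.236902) = 1.902670
s=0.310000, w=1.902670:
  k1 = f(0.310000, 1.902670) = -0.720153
  k2 = f(0.620000, 1.679423) = 0.079540
  w ← 1.902670 + (0.31/2)·(-0.720153 + 0.079540) = 1.803375
w(0.62) ≈ 1.8034

1.8034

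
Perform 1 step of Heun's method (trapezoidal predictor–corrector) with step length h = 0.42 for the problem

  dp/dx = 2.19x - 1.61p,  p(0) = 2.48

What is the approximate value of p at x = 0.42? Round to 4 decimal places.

Heun: k1 = f(x_n, p_n); k2 = f(x_n + h, p_n + h·k1); p_{n+1} = p_n + (h/2)·(k1 + k2).
x=0.000000, p=2.480000:
  k1 = f(0.000000, 2.480000) = -3.992800
  k2 = f(0.420000, 0.803024) = -0.373069
  p ← 2.480000 + (0.42/2)·(-3.992800 + (-0.373069)) = 1.563168
p(0.42) ≈ 1.5632

1.5632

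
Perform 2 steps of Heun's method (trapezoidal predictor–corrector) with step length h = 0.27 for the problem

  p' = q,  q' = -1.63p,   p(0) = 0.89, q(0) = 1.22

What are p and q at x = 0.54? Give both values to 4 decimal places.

1.3013, 0.1975

Heun on (p,q): k1 = f(x_n, state_n); k2 = f(x_n + h, state_n + h·k1); state_{n+1} = state_n + (h/2)·(k1 + k2).
0.000000: (0.890000, 1.220000)
  k1 = (1.220000, -1.450700)
  predictor → (1.219400, 0.828311)
  k2 = (0.828311, -1.987622)
  → (1.166522, 0.755827)
0.270000: (1.166522, 0.755827)
  k1 = (0.755827, -1.901431)
  predictor → (1.370595, 0.242440)
  k2 = (0.242440, -2.234070)
  → (1.301288, 0.197534)
(p(0.54), q(0.54)) ≈ (1.3013, 0.1975)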